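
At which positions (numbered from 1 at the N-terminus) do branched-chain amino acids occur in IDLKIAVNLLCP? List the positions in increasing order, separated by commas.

The BCAAs are Val, Leu, and Ile — aliphatic side chains with a branch point.
Matching residues: I1, L3, I5, V7, L9, L10.

1, 3, 5, 7, 9, 10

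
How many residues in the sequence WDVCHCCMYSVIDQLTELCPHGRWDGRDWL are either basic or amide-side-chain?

Basic: H, K, R. Amide-side-chain: N, Q.
Basic residues here: H5, H21, R23, R27 (4).
Amide-side-chain residues here: Q14 (1).
The two groups share no amino acid, so total = 4 + 1 = 5.

5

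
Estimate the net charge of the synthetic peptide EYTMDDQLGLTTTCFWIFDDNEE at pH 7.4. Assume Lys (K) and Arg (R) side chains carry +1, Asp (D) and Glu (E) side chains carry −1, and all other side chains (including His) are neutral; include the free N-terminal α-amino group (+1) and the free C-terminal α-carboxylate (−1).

Positive (K, R): none → +0.
Negative (D, E): E1, D5, D6, D19, D20, E22, E23 → −7.
The N-terminus (+1) and C-terminus (−1) cancel.
Net charge = (+0) + (−7) = −7.

-7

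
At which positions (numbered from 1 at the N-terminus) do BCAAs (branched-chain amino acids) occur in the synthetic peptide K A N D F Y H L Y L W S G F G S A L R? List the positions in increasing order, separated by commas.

The BCAAs are Val, Leu, and Ile — aliphatic side chains with a branch point.
Matching residues: L8, L10, L18.

8, 10, 18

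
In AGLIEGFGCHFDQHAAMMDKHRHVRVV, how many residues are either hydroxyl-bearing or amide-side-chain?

Hydroxyl-bearing: S, T, Y. Amide-side-chain: N, Q.
Hydroxyl-bearing residues here: none (0).
Amide-side-chain residues here: Q13 (1).
The two groups share no amino acid, so total = 0 + 1 = 1.

1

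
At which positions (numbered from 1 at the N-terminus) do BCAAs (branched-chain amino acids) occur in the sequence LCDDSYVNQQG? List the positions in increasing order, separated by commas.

1, 7

The BCAAs are Val, Leu, and Ile — aliphatic side chains with a branch point.
Matching residues: L1, V7.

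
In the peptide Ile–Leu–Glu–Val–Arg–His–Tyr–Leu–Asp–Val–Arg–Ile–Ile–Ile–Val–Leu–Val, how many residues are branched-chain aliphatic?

11

Valine (V), leucine (L), and isoleucine (I) are the branched-chain amino acids.
Matching residues: Ile1, Leu2, Val4, Leu8, Val10, Ile12, Ile13, Ile14, Val15, Leu16, Val17.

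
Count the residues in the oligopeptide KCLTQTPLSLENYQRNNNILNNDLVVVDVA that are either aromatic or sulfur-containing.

2

Aromatic: F, W, Y. Sulfur-containing: C, M.
Aromatic residues here: Y13 (1).
Sulfur-containing residues here: C2 (1).
The two groups share no amino acid, so total = 1 + 1 = 2.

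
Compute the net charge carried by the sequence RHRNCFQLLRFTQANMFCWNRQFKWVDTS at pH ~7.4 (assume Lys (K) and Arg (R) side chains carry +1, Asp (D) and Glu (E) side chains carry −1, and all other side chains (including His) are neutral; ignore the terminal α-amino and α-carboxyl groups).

+4

Positive (K, R): R1, R3, R10, R21, K24 → +5.
Negative (D, E): D27 → −1.
Net charge = (+5) + (−1) = +4.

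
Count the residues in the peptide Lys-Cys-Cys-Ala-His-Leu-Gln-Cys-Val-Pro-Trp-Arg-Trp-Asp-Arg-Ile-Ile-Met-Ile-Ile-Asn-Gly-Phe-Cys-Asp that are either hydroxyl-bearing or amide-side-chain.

Hydroxyl-bearing: S, T, Y. Amide-side-chain: N, Q.
Hydroxyl-bearing residues here: none (0).
Amide-side-chain residues here: Gln7, Asn21 (2).
The two groups share no amino acid, so total = 0 + 2 = 2.

2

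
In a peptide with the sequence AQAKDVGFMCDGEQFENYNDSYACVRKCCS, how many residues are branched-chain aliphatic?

2

Valine (V), leucine (L), and isoleucine (I) are the branched-chain amino acids.
Matching residues: V6, V25.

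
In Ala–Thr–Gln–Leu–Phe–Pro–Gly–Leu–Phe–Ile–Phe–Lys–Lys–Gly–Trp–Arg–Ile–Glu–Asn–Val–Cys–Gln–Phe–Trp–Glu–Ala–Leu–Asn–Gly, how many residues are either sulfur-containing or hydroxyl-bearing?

2

Sulfur-containing: C, M. Hydroxyl-bearing: S, T, Y.
Sulfur-containing residues here: Cys21 (1).
Hydroxyl-bearing residues here: Thr2 (1).
The two groups share no amino acid, so total = 1 + 1 = 2.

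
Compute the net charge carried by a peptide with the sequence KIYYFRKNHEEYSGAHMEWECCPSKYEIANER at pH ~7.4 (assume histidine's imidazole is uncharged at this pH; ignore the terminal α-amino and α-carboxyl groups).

-1

At pH ~7.4 the Lys and Arg side chains are protonated (+1), the Asp and Glu side chains are deprotonated (−1), and with His taken as neutral all other side chains carry no charge.
Positive (K, R): K1, R6, K7, K25, R32 → +5.
Negative (D, E): E10, E11, E18, E20, E27, E31 → −6.
Net charge = (+5) + (−6) = −1.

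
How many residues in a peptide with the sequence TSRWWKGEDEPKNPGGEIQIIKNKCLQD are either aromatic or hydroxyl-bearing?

Aromatic: F, W, Y. Hydroxyl-bearing: S, T, Y.
Aromatic residues here: W4, W5 (2).
Hydroxyl-bearing residues here: T1, S2 (2).
(Y belongs to both groups, but none appear in this sequence.) Total = 2 + 2 = 4.

4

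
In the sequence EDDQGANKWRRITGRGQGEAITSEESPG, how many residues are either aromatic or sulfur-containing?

1

Aromatic: F, W, Y. Sulfur-containing: C, M.
Aromatic residues here: W9 (1).
Sulfur-containing residues here: none (0).
The two groups share no amino acid, so total = 1 + 0 = 1.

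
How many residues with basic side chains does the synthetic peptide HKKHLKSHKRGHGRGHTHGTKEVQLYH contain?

The basic amino acids are Lys (K), Arg (R), and His (H).
Matching residues: H1, K2, K3, H4, K6, H8, K9, R10, H12, R14, H16, H18, K21, H27.

14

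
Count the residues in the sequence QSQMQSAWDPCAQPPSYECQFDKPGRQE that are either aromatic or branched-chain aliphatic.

3

Aromatic: F, W, Y. Branched-chain aliphatic: I, L, V.
Aromatic residues here: W8, Y17, F21 (3).
Branched-chain aliphatic residues here: none (0).
The two groups share no amino acid, so total = 3 + 0 = 3.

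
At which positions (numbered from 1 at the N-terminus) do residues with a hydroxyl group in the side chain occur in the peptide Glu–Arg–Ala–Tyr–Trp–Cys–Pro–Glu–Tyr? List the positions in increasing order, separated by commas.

4, 9

Serine (S), threonine (T), and tyrosine (Y) each carry a hydroxyl group on the side chain.
Matching residues: Tyr4, Tyr9.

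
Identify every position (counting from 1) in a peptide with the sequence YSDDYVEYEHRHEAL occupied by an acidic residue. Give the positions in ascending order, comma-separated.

3, 4, 7, 9, 13

Matching residues: D3, D4, E7, E9, E13.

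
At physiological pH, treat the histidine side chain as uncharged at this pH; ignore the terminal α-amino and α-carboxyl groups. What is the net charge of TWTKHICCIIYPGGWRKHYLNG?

+3

The side chains ionized at physiological pH are Lys/Arg (+1) and Asp/Glu (−1); with His treated as neutral, nothing else contributes.
Positive (K, R): K4, R16, K17 → +3.
Negative (D, E): none → −0.
Net charge = (+3) + (−0) = +3.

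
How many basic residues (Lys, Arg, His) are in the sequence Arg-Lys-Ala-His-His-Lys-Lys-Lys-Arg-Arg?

Matching residues: Arg1, Lys2, His4, His5, Lys6, Lys7, Lys8, Arg9, Arg10.

9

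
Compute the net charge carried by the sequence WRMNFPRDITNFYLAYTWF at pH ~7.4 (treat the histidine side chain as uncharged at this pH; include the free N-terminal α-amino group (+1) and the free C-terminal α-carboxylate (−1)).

The side chains ionized at physiological pH are Lys/Arg (+1) and Asp/Glu (−1); with His treated as neutral, nothing else contributes.
Positive (K, R): R2, R7 → +2.
Negative (D, E): D8 → −1.
The N-terminus (+1) and C-terminus (−1) cancel.
Net charge = (+2) + (−1) = +1.

+1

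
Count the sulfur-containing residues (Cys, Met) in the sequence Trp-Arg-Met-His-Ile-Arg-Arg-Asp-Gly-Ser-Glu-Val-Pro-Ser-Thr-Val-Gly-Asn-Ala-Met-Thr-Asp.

Matching residues: Met3, Met20.

2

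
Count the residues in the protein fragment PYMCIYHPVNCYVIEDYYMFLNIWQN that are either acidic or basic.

3

Acidic: D, E. Basic: H, K, R.
Acidic residues here: E15, D16 (2).
Basic residues here: H7 (1).
The two groups share no amino acid, so total = 2 + 1 = 3.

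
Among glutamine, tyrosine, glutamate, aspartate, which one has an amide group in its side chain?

The amide-side-chain residues are Asn (N) and Gln (Q).
Of the listed options, only glutamine belongs to this group.

glutamine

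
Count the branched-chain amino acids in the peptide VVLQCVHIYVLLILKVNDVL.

The BCAAs are Val, Leu, and Ile — aliphatic side chains with a branch point.
Matching residues: V1, V2, L3, V6, I8, V10, L11, L12, I13, L14, V16, V19, L20.

13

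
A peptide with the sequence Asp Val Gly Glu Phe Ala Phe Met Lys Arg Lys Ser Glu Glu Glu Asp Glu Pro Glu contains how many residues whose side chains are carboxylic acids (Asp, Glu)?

8

Matching residues: Asp1, Glu4, Glu13, Glu14, Glu15, Asp16, Glu17, Glu19.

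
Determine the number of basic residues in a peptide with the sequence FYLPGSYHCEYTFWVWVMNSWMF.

Lysine (K), arginine (R), and histidine (H) have basic, nitrogen-containing side chains.
Matching residues: H8.

1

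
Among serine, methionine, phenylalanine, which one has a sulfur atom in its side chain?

methionine

The sulfur-bearing residues are cysteine (–SH) and methionine (–S–CH₃).
Of the listed options, only methionine belongs to this group.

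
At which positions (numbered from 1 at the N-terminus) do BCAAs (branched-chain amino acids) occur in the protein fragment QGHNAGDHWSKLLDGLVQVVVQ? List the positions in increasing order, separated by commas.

The BCAAs are Val, Leu, and Ile — aliphatic side chains with a branch point.
Matching residues: L12, L13, L16, V17, V19, V20, V21.

12, 13, 16, 17, 19, 20, 21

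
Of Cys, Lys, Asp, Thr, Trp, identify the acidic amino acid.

Asp

Only D (aspartate) and E (glutamate) carry a side-chain carboxylic acid.
Of the listed options, only Asp belongs to this group.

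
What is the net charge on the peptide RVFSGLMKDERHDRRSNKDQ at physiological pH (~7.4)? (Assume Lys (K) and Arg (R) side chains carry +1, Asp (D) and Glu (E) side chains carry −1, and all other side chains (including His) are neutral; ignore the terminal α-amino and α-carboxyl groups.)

Positive (K, R): R1, K8, R11, R14, R15, K18 → +6.
Negative (D, E): D9, E10, D13, D19 → −4.
Net charge = (+6) + (−4) = +2.

+2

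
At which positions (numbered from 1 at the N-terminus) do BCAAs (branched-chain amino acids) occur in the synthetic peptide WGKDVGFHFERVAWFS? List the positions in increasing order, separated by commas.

V, L, and I make up the branched-chain aliphatic group.
Matching residues: V5, V12.

5, 12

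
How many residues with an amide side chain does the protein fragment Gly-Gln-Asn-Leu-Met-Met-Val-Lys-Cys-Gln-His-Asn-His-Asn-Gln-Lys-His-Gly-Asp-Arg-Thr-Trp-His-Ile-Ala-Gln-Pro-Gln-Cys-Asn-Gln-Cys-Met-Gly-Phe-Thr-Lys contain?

The amide-side-chain residues are Asn (N) and Gln (Q).
Matching residues: Gln2, Asn3, Gln10, Asn12, Asn14, Gln15, Gln26, Gln28, Asn30, Gln31.

10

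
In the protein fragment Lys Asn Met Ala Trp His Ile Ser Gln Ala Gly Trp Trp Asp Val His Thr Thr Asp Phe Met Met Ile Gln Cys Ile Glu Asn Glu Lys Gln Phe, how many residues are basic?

4

K, R, and H are the three residues with basic side chains (ε-amine, guanidinium, and imidazole respectively).
Matching residues: Lys1, His6, His16, Lys30.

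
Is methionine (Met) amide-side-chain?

No

Asparagine (N) and glutamine (Q) have uncharged amide side chains.
Methionine is not in this group.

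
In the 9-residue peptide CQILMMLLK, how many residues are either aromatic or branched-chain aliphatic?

Aromatic: F, W, Y. Branched-chain aliphatic: I, L, V.
Aromatic residues here: none (0).
Branched-chain aliphatic residues here: I3, L4, L7, L8 (4).
The two groups share no amino acid, so total = 0 + 4 = 4.

4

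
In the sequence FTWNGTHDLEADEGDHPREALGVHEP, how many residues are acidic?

7

The acidic residues are Asp (D) and Glu (E), whose side chains end in a carboxylate group.
Matching residues: D8, E10, D12, E13, D15, E19, E25.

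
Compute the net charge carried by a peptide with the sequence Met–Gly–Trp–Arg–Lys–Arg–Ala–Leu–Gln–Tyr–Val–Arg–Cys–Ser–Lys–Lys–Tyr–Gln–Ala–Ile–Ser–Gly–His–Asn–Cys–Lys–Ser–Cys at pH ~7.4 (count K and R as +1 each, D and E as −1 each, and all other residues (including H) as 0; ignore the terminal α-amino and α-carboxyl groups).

+7

Positive (K, R): Arg4, Lys5, Arg6, Arg12, Lys15, Lys16, Lys26 → +7.
Negative (D, E): none → −0.
Net charge = (+7) + (−0) = +7.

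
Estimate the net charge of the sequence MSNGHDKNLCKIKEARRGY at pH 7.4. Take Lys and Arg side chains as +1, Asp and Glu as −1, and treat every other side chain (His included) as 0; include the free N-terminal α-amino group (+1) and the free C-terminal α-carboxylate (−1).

Positive (K, R): K7, K11, K13, R16, R17 → +5.
Negative (D, E): D6, E14 → −2.
The N-terminus (+1) and C-terminus (−1) cancel.
Net charge = (+5) + (−2) = +3.

+3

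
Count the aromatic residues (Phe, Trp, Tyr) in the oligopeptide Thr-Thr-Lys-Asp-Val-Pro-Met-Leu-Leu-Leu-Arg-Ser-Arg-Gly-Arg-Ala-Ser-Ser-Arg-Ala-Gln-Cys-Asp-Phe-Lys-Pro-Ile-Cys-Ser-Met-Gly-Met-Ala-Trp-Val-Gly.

2

Matching residues: Phe24, Trp34.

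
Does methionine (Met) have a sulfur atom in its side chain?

The sulfur-bearing residues are cysteine (–SH) and methionine (–S–CH₃).
Methionine is in this group.

Yes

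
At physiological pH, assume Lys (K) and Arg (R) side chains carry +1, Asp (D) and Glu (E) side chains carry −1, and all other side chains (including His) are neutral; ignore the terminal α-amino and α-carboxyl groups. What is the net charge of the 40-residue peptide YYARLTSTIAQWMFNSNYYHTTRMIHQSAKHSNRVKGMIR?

+6

Positive (K, R): R4, R23, K30, R34, K36, R40 → +6.
Negative (D, E): none → −0.
Net charge = (+6) + (−0) = +6.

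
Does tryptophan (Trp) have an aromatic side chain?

Yes

F, W, and Y each carry an aromatic ring on the side chain.
Tryptophan is in this group.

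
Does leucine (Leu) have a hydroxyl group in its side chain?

Serine (S), threonine (T), and tyrosine (Y) each carry a hydroxyl group on the side chain.
Leucine is not in this group.

No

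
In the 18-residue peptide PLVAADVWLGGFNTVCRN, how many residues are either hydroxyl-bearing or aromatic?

Hydroxyl-bearing: S, T, Y. Aromatic: F, W, Y.
Hydroxyl-bearing residues here: T14 (1).
Aromatic residues here: W8, F12 (2).
(Y belongs to both groups, but none appear in this sequence.) Total = 1 + 2 = 3.

3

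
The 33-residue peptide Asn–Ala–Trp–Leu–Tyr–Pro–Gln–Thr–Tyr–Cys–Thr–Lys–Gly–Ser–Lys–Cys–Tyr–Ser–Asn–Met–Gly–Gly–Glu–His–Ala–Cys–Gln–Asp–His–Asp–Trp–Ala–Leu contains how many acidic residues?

3

Only D (aspartate) and E (glutamate) carry a side-chain carboxylic acid.
Matching residues: Glu23, Asp28, Asp30.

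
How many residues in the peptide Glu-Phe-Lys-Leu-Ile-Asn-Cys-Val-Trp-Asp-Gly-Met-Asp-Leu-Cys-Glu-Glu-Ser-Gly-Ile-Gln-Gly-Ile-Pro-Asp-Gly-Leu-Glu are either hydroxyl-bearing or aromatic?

3

Hydroxyl-bearing: S, T, Y. Aromatic: F, W, Y.
Hydroxyl-bearing residues here: Ser18 (1).
Aromatic residues here: Phe2, Trp9 (2).
(Y belongs to both groups, but none appear in this sequence.) Total = 1 + 2 = 3.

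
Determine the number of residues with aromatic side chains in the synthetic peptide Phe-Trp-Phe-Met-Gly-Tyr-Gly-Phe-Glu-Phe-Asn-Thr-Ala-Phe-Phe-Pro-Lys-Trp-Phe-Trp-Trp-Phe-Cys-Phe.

F, W, and Y each carry an aromatic ring on the side chain.
Matching residues: Phe1, Trp2, Phe3, Tyr6, Phe8, Phe10, Phe14, Phe15, Trp18, Phe19, Trp20, Trp21, Phe22, Phe24.

14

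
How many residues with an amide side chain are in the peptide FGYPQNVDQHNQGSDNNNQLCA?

9

Asparagine (N) and glutamine (Q) have uncharged amide side chains.
Matching residues: Q5, N6, Q9, N11, Q12, N16, N17, N18, Q19.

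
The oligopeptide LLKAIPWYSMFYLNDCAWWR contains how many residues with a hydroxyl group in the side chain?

3

The –OH-bearing residues are Ser, Thr (aliphatic alcohols), and Tyr (phenol).
Matching residues: Y8, S9, Y12.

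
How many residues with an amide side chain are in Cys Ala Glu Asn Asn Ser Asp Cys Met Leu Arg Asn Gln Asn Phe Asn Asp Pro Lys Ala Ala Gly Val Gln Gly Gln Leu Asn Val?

The amide-side-chain residues are Asn (N) and Gln (Q).
Matching residues: Asn4, Asn5, Asn12, Gln13, Asn14, Asn16, Gln24, Gln26, Asn28.

9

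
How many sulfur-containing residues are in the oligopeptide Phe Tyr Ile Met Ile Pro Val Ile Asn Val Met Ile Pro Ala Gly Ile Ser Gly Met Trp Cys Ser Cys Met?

6

Cysteine (C, thiol) and methionine (M, thioether) are the two sulfur-containing amino acids.
Matching residues: Met4, Met11, Met19, Cys21, Cys23, Met24.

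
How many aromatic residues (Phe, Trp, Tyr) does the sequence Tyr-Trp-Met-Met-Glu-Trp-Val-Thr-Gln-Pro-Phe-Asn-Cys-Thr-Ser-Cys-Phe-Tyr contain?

6

Matching residues: Tyr1, Trp2, Trp6, Phe11, Phe17, Tyr18.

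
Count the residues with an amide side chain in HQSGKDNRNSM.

3

Asparagine (N) and glutamine (Q) have uncharged amide side chains.
Matching residues: Q2, N7, N9.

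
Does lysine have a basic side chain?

Lysine (K), arginine (R), and histidine (H) have basic, nitrogen-containing side chains.
Lysine is in this group.

Yes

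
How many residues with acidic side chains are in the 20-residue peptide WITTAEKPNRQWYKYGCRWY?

1

Aspartate (D) and glutamate (E) have carboxylic-acid side chains and are the acidic amino acids.
Matching residues: E6.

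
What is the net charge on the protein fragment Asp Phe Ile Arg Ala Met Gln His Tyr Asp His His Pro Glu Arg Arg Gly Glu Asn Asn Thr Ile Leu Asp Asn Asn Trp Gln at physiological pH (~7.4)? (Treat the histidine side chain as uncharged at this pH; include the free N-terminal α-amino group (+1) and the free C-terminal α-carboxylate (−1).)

At pH ~7.4 the Lys and Arg side chains are protonated (+1), the Asp and Glu side chains are deprotonated (−1), and with His taken as neutral all other side chains carry no charge.
Positive (K, R): Arg4, Arg15, Arg16 → +3.
Negative (D, E): Asp1, Asp10, Glu14, Glu18, Asp24 → −5.
The N-terminus (+1) and C-terminus (−1) cancel.
Net charge = (+3) + (−5) = −2.

-2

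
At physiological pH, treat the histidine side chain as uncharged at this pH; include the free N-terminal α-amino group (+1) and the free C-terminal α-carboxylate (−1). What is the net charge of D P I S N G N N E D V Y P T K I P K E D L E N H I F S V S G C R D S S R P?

-3

Near pH 7.4, K and R contribute +1 each, D and E contribute −1 each, and every other side chain (His included, as stated) is uncharged.
Positive (K, R): K15, K18, R32, R36 → +4.
Negative (D, E): D1, E9, D10, E19, D20, E22, D33 → −7.
The N-terminus (+1) and C-terminus (−1) cancel.
Net charge = (+4) + (−7) = −3.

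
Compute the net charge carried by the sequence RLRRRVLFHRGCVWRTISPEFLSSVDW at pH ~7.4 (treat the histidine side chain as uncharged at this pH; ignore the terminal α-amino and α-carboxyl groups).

Near pH 7.4, K and R contribute +1 each, D and E contribute −1 each, and every other side chain (His included, as stated) is uncharged.
Positive (K, R): R1, R3, R4, R5, R10, R15 → +6.
Negative (D, E): E20, D26 → −2.
Net charge = (+6) + (−2) = +4.

+4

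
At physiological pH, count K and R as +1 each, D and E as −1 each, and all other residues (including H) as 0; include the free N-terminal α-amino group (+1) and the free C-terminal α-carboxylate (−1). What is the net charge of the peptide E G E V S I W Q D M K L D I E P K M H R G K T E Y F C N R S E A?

-2

Positive (K, R): K11, K17, R20, K22, R29 → +5.
Negative (D, E): E1, E3, D9, D13, E15, E24, E31 → −7.
The N-terminus (+1) and C-terminus (−1) cancel.
Net charge = (+5) + (−7) = −2.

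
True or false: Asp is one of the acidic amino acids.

The acidic residues are Asp (D) and Glu (E), whose side chains end in a carboxylate group.
Aspartate is in this group.

True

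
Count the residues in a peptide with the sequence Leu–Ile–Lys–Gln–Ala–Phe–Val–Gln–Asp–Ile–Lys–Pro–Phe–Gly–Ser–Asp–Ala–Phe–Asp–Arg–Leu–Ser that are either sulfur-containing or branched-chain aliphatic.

5

Sulfur-containing: C, M. Branched-chain aliphatic: I, L, V.
Sulfur-containing residues here: none (0).
Branched-chain aliphatic residues here: Leu1, Ile2, Val7, Ile10, Leu21 (5).
The two groups share no amino acid, so total = 0 + 5 = 5.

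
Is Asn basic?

No

K, R, and H are the three residues with basic side chains (ε-amine, guanidinium, and imidazole respectively).
Asparagine is not in this group.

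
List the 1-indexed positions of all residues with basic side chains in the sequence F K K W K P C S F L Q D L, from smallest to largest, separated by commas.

2, 3, 5

The basic amino acids are Lys (K), Arg (R), and His (H).
Matching residues: K2, K3, K5.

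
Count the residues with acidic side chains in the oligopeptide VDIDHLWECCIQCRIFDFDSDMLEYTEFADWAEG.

10

The acidic residues are Asp (D) and Glu (E), whose side chains end in a carboxylate group.
Matching residues: D2, D4, E8, D17, D19, D21, E24, E27, D30, E33.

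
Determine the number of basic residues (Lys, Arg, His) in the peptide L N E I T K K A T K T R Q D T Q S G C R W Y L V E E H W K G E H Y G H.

Matching residues: K6, K7, K10, R12, R20, H27, K29, H32, H35.

9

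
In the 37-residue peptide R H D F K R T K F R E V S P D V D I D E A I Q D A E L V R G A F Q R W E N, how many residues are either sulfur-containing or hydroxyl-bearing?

Sulfur-containing: C, M. Hydroxyl-bearing: S, T, Y.
Sulfur-containing residues here: none (0).
Hydroxyl-bearing residues here: T7, S13 (2).
The two groups share no amino acid, so total = 0 + 2 = 2.

2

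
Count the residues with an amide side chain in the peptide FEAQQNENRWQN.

6

The amide-side-chain residues are Asn (N) and Gln (Q).
Matching residues: Q4, Q5, N6, N8, Q11, N12.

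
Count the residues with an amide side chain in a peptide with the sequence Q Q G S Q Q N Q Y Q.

7

Only N (asparagine) and Q (glutamine) carry a side-chain carboxamide.
Matching residues: Q1, Q2, Q5, Q6, N7, Q8, Q10.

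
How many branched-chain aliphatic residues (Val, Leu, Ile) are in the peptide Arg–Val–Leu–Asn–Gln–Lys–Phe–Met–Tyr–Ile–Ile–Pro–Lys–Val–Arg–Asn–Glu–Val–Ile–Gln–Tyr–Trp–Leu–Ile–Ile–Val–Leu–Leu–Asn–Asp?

13

Matching residues: Val2, Leu3, Ile10, Ile11, Val14, Val18, Ile19, Leu23, Ile24, Ile25, Val26, Leu27, Leu28.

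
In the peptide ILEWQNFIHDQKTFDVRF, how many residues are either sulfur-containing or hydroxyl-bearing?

Sulfur-containing: C, M. Hydroxyl-bearing: S, T, Y.
Sulfur-containing residues here: none (0).
Hydroxyl-bearing residues here: T13 (1).
The two groups share no amino acid, so total = 0 + 1 = 1.

1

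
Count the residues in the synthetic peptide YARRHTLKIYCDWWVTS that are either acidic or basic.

5

Acidic: D, E. Basic: H, K, R.
Acidic residues here: D12 (1).
Basic residues here: R3, R4, H5, K8 (4).
The two groups share no amino acid, so total = 1 + 4 = 5.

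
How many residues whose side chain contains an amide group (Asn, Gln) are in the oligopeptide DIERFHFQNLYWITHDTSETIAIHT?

Matching residues: Q8, N9.

2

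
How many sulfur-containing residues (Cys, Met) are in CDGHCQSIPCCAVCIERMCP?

Matching residues: C1, C5, C10, C11, C14, M18, C19.

7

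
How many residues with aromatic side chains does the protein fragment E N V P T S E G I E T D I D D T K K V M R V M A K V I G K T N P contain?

Phenylalanine (F), tryptophan (W), and tyrosine (Y) have aromatic ring side chains.
None of the 32 residues belong to this group.

0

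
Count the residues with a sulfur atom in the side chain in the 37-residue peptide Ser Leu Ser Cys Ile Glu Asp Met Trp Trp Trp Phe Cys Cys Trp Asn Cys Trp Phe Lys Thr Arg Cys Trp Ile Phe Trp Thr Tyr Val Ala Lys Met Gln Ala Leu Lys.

Cysteine (C, thiol) and methionine (M, thioether) are the two sulfur-containing amino acids.
Matching residues: Cys4, Met8, Cys13, Cys14, Cys17, Cys23, Met33.

7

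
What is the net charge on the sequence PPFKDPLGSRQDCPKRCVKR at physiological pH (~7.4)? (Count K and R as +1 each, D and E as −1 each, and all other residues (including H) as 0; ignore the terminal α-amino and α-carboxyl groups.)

Positive (K, R): K4, R10, K15, R16, K19, R20 → +6.
Negative (D, E): D5, D12 → −2.
Net charge = (+6) + (−2) = +4.

+4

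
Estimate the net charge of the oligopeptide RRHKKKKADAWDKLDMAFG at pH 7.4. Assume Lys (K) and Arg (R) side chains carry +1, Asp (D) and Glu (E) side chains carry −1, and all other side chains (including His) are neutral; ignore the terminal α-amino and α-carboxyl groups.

Positive (K, R): R1, R2, K4, K5, K6, K7, K13 → +7.
Negative (D, E): D9, D12, D15 → −3.
Net charge = (+7) + (−3) = +4.

+4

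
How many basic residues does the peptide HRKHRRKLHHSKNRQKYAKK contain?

14

K, R, and H are the three residues with basic side chains (ε-amine, guanidinium, and imidazole respectively).
Matching residues: H1, R2, K3, H4, R5, R6, K7, H9, H10, K12, R14, K16, K19, K20.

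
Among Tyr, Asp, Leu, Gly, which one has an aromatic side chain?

Tyr

The aromatic amino acids are Phe (F, benzyl), Trp (W, indole), and Tyr (Y, phenol).
Of the listed options, only Tyr belongs to this group.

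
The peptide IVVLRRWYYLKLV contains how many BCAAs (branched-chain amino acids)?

7

Valine (V), leucine (L), and isoleucine (I) are the branched-chain amino acids.
Matching residues: I1, V2, V3, L4, L10, L12, V13.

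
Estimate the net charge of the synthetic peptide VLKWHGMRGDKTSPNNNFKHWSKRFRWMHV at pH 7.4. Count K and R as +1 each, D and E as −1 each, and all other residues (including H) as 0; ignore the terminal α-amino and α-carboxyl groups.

+6

Positive (K, R): K3, R8, K11, K19, K23, R24, R26 → +7.
Negative (D, E): D10 → −1.
Net charge = (+7) + (−1) = +6.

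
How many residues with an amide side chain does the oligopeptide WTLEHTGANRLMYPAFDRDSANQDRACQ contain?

Only N (asparagine) and Q (glutamine) carry a side-chain carboxamide.
Matching residues: N9, N22, Q23, Q28.

4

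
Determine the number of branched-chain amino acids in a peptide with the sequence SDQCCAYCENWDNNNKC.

The BCAAs are Val, Leu, and Ile — aliphatic side chains with a branch point.
None of the 17 residues belong to this group.

0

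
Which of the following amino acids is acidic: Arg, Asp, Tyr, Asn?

Asp

Only D (aspartate) and E (glutamate) carry a side-chain carboxylic acid.
Of the listed options, only Asp belongs to this group.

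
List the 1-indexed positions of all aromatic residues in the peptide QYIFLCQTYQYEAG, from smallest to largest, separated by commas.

F, W, and Y each carry an aromatic ring on the side chain.
Matching residues: Y2, F4, Y9, Y11.

2, 4, 9, 11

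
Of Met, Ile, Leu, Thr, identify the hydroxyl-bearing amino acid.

Serine (S), threonine (T), and tyrosine (Y) each carry a hydroxyl group on the side chain.
Of the listed options, only Thr belongs to this group.

Thr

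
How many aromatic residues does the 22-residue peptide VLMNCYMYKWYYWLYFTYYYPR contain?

Phenylalanine (F), tryptophan (W), and tyrosine (Y) have aromatic ring side chains.
Matching residues: Y6, Y8, W10, Y11, Y12, W13, Y15, F16, Y18, Y19, Y20.

11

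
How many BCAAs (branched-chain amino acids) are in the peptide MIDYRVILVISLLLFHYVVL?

12

Valine (V), leucine (L), and isoleucine (I) are the branched-chain amino acids.
Matching residues: I2, V6, I7, L8, V9, I10, L12, L13, L14, V18, V19, L20.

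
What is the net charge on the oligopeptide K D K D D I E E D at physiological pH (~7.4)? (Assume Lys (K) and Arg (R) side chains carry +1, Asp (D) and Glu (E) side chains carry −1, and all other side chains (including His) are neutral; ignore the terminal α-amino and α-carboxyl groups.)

Positive (K, R): K1, K3 → +2.
Negative (D, E): D2, D4, D5, E7, E8, D9 → −6.
Net charge = (+2) + (−6) = −4.

-4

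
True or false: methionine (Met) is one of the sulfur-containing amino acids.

The sulfur-bearing residues are cysteine (–SH) and methionine (–S–CH₃).
Methionine is in this group.

True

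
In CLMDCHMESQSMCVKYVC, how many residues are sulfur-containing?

7

Only Cys (C) and Met (M) have a sulfur atom in the side chain.
Matching residues: C1, M3, C5, M7, M12, C13, C18.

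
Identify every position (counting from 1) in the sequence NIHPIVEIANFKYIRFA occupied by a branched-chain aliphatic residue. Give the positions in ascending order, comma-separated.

2, 5, 6, 8, 14

Valine (V), leucine (L), and isoleucine (I) are the branched-chain amino acids.
Matching residues: I2, I5, V6, I8, I14.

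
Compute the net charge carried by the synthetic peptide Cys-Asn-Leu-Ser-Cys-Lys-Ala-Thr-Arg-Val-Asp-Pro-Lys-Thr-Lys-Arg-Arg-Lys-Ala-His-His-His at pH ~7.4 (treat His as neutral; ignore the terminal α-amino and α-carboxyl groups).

+6

Near pH 7.4, K and R contribute +1 each, D and E contribute −1 each, and every other side chain (His included, as stated) is uncharged.
Positive (K, R): Lys6, Arg9, Lys13, Lys15, Arg16, Arg17, Lys18 → +7.
Negative (D, E): Asp11 → −1.
Net charge = (+7) + (−1) = +6.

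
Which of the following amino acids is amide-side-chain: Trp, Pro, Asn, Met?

Asparagine (N) and glutamine (Q) have uncharged amide side chains.
Of the listed options, only Asn belongs to this group.

Asn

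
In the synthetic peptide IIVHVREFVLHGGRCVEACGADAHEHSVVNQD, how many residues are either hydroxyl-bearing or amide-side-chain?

3

Hydroxyl-bearing: S, T, Y. Amide-side-chain: N, Q.
Hydroxyl-bearing residues here: S27 (1).
Amide-side-chain residues here: N30, Q31 (2).
The two groups share no amino acid, so total = 1 + 2 = 3.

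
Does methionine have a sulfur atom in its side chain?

Yes

The sulfur-bearing residues are cysteine (–SH) and methionine (–S–CH₃).
Methionine is in this group.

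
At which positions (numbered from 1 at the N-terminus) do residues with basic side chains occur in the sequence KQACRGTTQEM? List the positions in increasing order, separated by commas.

1, 5

K, R, and H are the three residues with basic side chains (ε-amine, guanidinium, and imidazole respectively).
Matching residues: K1, R5.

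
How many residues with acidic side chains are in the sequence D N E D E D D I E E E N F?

Only D (aspartate) and E (glutamate) carry a side-chain carboxylic acid.
Matching residues: D1, E3, D4, E5, D6, D7, E9, E10, E11.

9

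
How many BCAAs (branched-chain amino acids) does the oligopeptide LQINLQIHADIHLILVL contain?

10

Valine (V), leucine (L), and isoleucine (I) are the branched-chain amino acids.
Matching residues: L1, I3, L5, I7, I11, L13, I14, L15, V16, L17.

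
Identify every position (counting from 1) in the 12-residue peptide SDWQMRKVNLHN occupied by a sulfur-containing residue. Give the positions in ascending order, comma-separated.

Cysteine (C, thiol) and methionine (M, thioether) are the two sulfur-containing amino acids.
Matching residues: M5.

5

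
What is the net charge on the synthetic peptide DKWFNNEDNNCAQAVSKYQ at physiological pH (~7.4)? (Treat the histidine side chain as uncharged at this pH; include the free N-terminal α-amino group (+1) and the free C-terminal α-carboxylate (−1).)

-1

Near pH 7.4, K and R contribute +1 each, D and E contribute −1 each, and every other side chain (His included, as stated) is uncharged.
Positive (K, R): K2, K17 → +2.
Negative (D, E): D1, E7, D8 → −3.
The N-terminus (+1) and C-terminus (−1) cancel.
Net charge = (+2) + (−3) = −1.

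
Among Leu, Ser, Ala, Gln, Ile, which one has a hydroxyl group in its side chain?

Ser

Serine (S), threonine (T), and tyrosine (Y) each carry a hydroxyl group on the side chain.
Of the listed options, only Ser belongs to this group.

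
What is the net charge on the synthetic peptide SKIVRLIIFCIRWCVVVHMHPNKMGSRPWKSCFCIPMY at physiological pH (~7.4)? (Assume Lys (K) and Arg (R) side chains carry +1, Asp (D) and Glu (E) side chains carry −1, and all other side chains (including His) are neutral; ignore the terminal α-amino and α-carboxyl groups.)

Positive (K, R): K2, R5, R12, K23, R27, K30 → +6.
Negative (D, E): none → −0.
Net charge = (+6) + (−0) = +6.

+6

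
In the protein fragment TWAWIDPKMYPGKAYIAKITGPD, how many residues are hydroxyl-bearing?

4

S, T, and Y are the three residues with a side-chain hydroxyl.
Matching residues: T1, Y10, Y15, T20.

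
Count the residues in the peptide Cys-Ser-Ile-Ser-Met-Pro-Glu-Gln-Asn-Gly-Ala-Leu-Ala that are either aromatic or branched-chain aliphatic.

Aromatic: F, W, Y. Branched-chain aliphatic: I, L, V.
Aromatic residues here: none (0).
Branched-chain aliphatic residues here: Ile3, Leu12 (2).
The two groups share no amino acid, so total = 0 + 2 = 2.

2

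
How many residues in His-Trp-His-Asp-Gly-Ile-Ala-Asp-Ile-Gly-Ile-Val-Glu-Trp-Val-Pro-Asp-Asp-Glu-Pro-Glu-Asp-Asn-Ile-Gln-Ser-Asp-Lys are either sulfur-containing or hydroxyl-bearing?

1

Sulfur-containing: C, M. Hydroxyl-bearing: S, T, Y.
Sulfur-containing residues here: none (0).
Hydroxyl-bearing residues here: Ser26 (1).
The two groups share no amino acid, so total = 0 + 1 = 1.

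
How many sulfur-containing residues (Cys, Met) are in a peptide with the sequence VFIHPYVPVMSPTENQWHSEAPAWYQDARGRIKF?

Matching residues: M10.

1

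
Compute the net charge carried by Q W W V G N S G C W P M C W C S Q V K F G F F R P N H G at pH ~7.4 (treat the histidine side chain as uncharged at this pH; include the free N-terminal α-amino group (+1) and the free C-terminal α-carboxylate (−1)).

The side chains ionized at physiological pH are Lys/Arg (+1) and Asp/Glu (−1); with His treated as neutral, nothing else contributes.
Positive (K, R): K19, R24 → +2.
Negative (D, E): none → −0.
The N-terminus (+1) and C-terminus (−1) cancel.
Net charge = (+2) + (−0) = +2.

+2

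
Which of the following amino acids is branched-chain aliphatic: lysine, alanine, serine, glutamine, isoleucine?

isoleucine

The BCAAs are Val, Leu, and Ile — aliphatic side chains with a branch point.
Of the listed options, only isoleucine belongs to this group.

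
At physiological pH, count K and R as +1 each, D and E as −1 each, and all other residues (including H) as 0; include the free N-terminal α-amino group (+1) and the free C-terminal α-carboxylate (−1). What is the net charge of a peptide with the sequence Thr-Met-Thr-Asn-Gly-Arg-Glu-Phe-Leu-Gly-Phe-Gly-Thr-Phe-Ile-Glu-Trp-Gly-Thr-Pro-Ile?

Positive (K, R): Arg6 → +1.
Negative (D, E): Glu7, Glu16 → −2.
The N-terminus (+1) and C-terminus (−1) cancel.
Net charge = (+1) + (−2) = −1.

-1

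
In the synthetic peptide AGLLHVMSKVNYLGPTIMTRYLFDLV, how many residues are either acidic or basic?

4

Acidic: D, E. Basic: H, K, R.
Acidic residues here: D24 (1).
Basic residues here: H5, K9, R20 (3).
The two groups share no amino acid, so total = 1 + 3 = 4.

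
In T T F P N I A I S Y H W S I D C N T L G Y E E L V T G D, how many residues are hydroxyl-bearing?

S, T, and Y are the three residues with a side-chain hydroxyl.
Matching residues: T1, T2, S9, Y10, S13, T18, Y21, T26.

8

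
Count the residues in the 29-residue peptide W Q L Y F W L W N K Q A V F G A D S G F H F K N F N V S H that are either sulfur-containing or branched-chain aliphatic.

Sulfur-containing: C, M. Branched-chain aliphatic: I, L, V.
Sulfur-containing residues here: none (0).
Branched-chain aliphatic residues here: L3, L7, V13, V27 (4).
The two groups share no amino acid, so total = 0 + 4 = 4.

4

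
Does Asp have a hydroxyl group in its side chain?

No

Serine (S), threonine (T), and tyrosine (Y) each carry a hydroxyl group on the side chain.
Aspartate is not in this group.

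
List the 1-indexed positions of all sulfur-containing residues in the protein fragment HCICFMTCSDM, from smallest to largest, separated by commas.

2, 4, 6, 8, 11

Cysteine (C, thiol) and methionine (M, thioether) are the two sulfur-containing amino acids.
Matching residues: C2, C4, M6, C8, M11.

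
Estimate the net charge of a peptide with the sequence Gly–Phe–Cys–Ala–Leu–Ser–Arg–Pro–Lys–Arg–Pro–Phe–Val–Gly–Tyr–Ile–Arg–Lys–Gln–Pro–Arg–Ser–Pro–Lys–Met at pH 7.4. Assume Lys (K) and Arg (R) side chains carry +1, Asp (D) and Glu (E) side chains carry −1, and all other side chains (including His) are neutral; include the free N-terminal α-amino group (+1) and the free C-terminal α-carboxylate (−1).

Positive (K, R): Arg7, Lys9, Arg10, Arg17, Lys18, Arg21, Lys24 → +7.
Negative (D, E): none → −0.
The N-terminus (+1) and C-terminus (−1) cancel.
Net charge = (+7) + (−0) = +7.

+7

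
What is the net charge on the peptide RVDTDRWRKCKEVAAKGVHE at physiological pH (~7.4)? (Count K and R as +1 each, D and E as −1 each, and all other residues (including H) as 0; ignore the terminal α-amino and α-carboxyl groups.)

Positive (K, R): R1, R6, R8, K9, K11, K16 → +6.
Negative (D, E): D3, D5, E12, E20 → −4.
Net charge = (+6) + (−4) = +2.

+2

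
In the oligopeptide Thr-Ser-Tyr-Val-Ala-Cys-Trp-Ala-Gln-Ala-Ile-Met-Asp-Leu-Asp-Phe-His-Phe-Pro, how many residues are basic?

K, R, and H are the three residues with basic side chains (ε-amine, guanidinium, and imidazole respectively).
Matching residues: His17.

1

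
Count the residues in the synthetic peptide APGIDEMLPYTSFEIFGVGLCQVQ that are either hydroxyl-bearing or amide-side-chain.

5

Hydroxyl-bearing: S, T, Y. Amide-side-chain: N, Q.
Hydroxyl-bearing residues here: Y10, T11, S12 (3).
Amide-side-chain residues here: Q22, Q24 (2).
The two groups share no amino acid, so total = 3 + 2 = 5.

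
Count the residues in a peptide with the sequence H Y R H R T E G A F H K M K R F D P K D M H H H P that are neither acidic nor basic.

Acidic: D, E. Basic: K, R, H. All other residues are neither.
Matching residues: Y2, T6, G8, A9, F10, M13, F16, P18, M21, P25.

10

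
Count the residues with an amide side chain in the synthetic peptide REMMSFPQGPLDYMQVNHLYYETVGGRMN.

4

Only N (asparagine) and Q (glutamine) carry a side-chain carboxamide.
Matching residues: Q8, Q15, N17, N29.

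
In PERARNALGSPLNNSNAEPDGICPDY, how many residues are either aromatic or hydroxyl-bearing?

3

Aromatic: F, W, Y. Hydroxyl-bearing: S, T, Y.
Aromatic residues here: Y26 (1).
Hydroxyl-bearing residues here: S10, S15, Y26 (3).
Y is in both groups, so the 1 Y residue must not be double-counted.
Total = 1 + 3 − 1 = 3.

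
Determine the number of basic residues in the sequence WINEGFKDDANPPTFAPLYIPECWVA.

Lysine (K), arginine (R), and histidine (H) have basic, nitrogen-containing side chains.
Matching residues: K7.

1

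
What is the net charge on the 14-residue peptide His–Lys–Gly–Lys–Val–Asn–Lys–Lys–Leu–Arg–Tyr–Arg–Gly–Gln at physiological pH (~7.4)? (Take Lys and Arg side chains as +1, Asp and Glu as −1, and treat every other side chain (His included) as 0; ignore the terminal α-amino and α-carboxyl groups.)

Positive (K, R): Lys2, Lys4, Lys7, Lys8, Arg10, Arg12 → +6.
Negative (D, E): none → −0.
Net charge = (+6) + (−0) = +6.

+6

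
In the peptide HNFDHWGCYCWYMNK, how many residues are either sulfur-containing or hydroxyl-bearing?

Sulfur-containing: C, M. Hydroxyl-bearing: S, T, Y.
Sulfur-containing residues here: C8, C10, M13 (3).
Hydroxyl-bearing residues here: Y9, Y12 (2).
The two groups share no amino acid, so total = 3 + 2 = 5.

5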